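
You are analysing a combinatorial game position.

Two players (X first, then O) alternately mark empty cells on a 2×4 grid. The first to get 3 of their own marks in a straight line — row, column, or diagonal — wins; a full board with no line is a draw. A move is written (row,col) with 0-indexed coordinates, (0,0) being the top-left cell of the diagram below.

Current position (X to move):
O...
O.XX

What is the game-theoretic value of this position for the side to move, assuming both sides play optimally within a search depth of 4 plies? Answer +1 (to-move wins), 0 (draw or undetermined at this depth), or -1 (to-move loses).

value(O.../O.XX, X) = +1

ply 1, X at O.../O.XX | (0,1)=+0→OX../O.XX; (0,2)=+0→O.X./O.XX; (0,3)=+0→O..X/O.XX; (1,1)=+1→O.../OXXX*
ply 2: O.../OXXX is terminal -1 (O); from O.../O.XX depth 4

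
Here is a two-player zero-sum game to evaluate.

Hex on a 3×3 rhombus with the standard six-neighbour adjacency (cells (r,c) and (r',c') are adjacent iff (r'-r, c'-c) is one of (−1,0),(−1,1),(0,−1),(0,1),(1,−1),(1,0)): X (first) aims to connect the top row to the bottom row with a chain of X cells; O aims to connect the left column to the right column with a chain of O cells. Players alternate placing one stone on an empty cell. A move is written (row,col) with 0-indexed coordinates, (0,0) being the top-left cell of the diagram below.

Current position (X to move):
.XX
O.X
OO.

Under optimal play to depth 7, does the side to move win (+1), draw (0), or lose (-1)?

value(.XX/O.X/OO., X) = +1

ply 1, X at .XX/O.X/OO. | (0,0)=-1→XXX/O.X/OO.; (1,1)=-1→.XX/OXX/OO.; (2,2)=+1→.XX/O.X/OOX*
ply 2: .XX/O.X/OOX is terminal -1 (O); from .XX/O.X/OO. depth 7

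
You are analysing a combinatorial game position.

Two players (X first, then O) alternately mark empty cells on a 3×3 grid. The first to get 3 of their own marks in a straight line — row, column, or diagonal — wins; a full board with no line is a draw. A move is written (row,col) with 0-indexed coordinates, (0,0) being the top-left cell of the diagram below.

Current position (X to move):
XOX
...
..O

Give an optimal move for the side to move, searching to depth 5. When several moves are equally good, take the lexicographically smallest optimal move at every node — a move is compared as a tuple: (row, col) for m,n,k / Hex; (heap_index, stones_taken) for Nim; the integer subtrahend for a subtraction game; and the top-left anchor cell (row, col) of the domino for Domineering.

X's best at [XOX/.../..O]: (2,0)

[XOX/.../..O] X move#1: (1,0):+0/XOX/X../..O, (1,1):+0/XOX/.X./..O, (1,2):-1/XOX/..X/..O, (2,0):+1/XOX/.../X.O*, (2,1):+0/XOX/.../.XO
[XOX/.../X.O] O move#2: (1,0):-1/XOX/O../X.O*, (1,1):-1/XOX/.O./X.O, (1,2):-1/XOX/..O/X.O, (2,1):-1/XOX/.../XOO
[XOX/O../X.O] X move#3: (1,1):+1/XOX/OX./X.O*, (1,2):+0/XOX/O.X/X.O, (2,1):+0/XOX/O../XXO
[XOX/OX./X.O] end (terminal -1, O#4); searched XOX/.../..O to 5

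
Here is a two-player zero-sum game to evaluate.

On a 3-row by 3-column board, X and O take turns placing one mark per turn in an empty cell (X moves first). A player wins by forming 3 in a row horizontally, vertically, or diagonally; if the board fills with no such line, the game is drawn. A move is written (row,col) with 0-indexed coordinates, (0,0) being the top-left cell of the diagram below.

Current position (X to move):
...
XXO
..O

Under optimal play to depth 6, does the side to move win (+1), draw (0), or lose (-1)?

value(.../XXO/..O, X) = 0

p1 X@[.../XXO/..O]: (0,0)[X../XXO/..O]-1 (0,1)[.X./XXO/..O]-1 (0,2)[..X/XXO/..O]+0* (2,0)[.../XXO/X.O]-1 (2,1)[.../XXO/.XO]-1
p2 O@[..X/XXO/..O]: (0,0)[O.X/XXO/..O]-1 (0,1)[.OX/XXO/..O]-1 (2,0)[..X/XXO/O.O]+0* (2,1)[..X/XXO/.OO]-1
p3 X@[..X/XXO/O.O]: (0,0)[X.X/XXO/O.O]-1 (0,1)[.XX/XXO/O.O]-1 (2,1)[..X/XXO/OXO]+0*
p4 O@[..X/XXO/OXO]: (0,0)[O.X/XXO/OXO]-1 (0,1)[.OX/XXO/OXO]+0*
p5 X@[.OX/XXO/OXO]: (0,0)[XOX/XXO/OXO]+0*
p6 O@[XOX/XXO/OXO] terminal +0; root [.../XXO/..O] d6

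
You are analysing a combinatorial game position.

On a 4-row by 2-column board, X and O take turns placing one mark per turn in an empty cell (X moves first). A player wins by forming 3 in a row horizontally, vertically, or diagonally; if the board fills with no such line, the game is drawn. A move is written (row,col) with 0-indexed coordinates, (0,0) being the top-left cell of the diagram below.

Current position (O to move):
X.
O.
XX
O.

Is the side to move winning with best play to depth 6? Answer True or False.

O winning at [X./O./XX/O.]: False

[X./O./XX/O.] O move#1: (0,1):+0/XO/O./XX/O.*, (1,1):+0/X./OO/XX/O., (3,1):+0/X./O./XX/OO
[XO/O./XX/O.] X move#2: (1,1):+0/XO/OX/XX/O.*, (3,1):+0/XO/O./XX/OX
[XO/OX/XX/O.] O move#3: (3,1):+0/XO/OX/XX/OO*
[XO/OX/XX/OO] end (terminal +0, X#4); searched X./O./XX/O. to 6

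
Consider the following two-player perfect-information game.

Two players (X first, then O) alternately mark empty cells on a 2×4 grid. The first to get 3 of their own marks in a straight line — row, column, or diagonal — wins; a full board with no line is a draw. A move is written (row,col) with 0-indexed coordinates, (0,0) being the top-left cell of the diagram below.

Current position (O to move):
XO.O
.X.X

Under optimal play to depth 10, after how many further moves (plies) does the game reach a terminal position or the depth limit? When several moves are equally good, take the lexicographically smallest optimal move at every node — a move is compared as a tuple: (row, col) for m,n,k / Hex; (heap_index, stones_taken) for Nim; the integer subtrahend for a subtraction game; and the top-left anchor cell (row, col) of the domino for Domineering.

ply 1, O at XO.O/.X.X | (0,2)=+1→XOOO/.X.X*; (1,0)=-1→XO.O/OX.X; (1,2)=+0→XO.O/.XOX
ply 2: XOOO/.X.X is terminal -1 (X); from XO.O/.X.X depth 10

PV length from [XO.O/.X.X]: 1 ply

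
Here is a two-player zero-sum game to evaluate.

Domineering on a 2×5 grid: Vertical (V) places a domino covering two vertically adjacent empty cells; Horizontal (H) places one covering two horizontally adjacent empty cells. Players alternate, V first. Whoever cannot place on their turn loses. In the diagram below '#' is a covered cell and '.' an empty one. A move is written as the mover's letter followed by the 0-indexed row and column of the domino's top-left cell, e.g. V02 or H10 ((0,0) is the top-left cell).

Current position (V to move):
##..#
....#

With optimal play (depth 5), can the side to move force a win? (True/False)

ply 1, V at ##..#/....# | V02=+1→###.#/..#.#*; V03=-1→##.##/...##
ply 2, H at ###.#/..#.# | H10=-1→###.#/###.#*
ply 3, V at ###.#/###.# | V03=+1→#####/#####*
ply 4: #####/##### is terminal -1 (H); from ##..#/....# depth 5

V winning at [##..#/....#]: True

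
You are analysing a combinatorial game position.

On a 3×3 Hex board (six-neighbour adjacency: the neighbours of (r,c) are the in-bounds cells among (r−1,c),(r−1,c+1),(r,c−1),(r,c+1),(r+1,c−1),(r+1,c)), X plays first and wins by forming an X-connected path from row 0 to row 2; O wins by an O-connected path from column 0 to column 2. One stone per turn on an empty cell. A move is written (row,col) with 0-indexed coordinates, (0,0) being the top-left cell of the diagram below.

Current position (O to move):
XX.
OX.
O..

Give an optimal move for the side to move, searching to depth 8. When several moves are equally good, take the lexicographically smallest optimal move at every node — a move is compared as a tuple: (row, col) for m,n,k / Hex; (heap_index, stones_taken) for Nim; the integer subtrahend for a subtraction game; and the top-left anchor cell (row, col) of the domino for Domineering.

O's best at [XX./OX./O..]: (2,1)

[XX./OX./O..] O move#1: (0,2):-1/XXO/OX./O.., (1,2):-1/XX./OXO/O.., (2,1):+1/XX./OX./OO.*, (2,2):-1/XX./OX./O.O
[XX./OX./OO.] X move#2: (0,2):-1/XXX/OX./OO.*, (1,2):-1/XX./OXX/OO., (2,2):-1/XX./OX./OOX
[XXX/OX./OO.] O move#3: (1,2):+1/XXX/OXO/OO.*, (2,2):+1/XXX/OX./OOO
[XXX/OXO/OO.] end (terminal -1, X#4); searched XX./OX./O.. to 8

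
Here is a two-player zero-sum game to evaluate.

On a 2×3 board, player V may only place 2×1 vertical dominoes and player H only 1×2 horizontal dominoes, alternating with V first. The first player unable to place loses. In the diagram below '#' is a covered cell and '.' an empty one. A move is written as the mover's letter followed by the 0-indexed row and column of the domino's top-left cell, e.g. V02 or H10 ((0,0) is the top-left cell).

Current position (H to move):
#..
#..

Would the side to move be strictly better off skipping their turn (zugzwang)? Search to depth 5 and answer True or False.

zugzwang(#../#.., H) = False

ply 1, H at #../#.. | H01=+1→###/#..*; H11=+1→#../###
ply 2: ###/#.. is terminal -1 (V); from #../#.. depth 5
suppose H passes — search the same position with V to move:
pass> ply 1, V at #../#.. | V01=+1→##./##.*; V02=+1→#.#/#.#
pass> ply 2: ##./##. is terminal -1 (H); from #../#.. depth 5
for H: play +1, pass -1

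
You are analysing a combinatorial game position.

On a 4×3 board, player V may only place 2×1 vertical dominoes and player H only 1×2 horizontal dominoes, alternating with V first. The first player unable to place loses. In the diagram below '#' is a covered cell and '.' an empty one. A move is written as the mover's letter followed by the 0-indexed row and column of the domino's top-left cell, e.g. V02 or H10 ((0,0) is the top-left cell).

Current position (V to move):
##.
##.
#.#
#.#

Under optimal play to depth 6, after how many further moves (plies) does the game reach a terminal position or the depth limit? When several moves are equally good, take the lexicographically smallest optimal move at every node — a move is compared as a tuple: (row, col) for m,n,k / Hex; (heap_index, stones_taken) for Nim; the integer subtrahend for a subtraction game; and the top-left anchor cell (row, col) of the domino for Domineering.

PV length from [##./##./#.#/#.#]: 1 ply

p1 V@[##./##./#.#/#.#]: V02[###/###/#.#/#.#]+1* V21[##./##./###/###]+1
p2 H@[###/###/#.#/#.#] terminal -1; root [##./##./#.#/#.#] d6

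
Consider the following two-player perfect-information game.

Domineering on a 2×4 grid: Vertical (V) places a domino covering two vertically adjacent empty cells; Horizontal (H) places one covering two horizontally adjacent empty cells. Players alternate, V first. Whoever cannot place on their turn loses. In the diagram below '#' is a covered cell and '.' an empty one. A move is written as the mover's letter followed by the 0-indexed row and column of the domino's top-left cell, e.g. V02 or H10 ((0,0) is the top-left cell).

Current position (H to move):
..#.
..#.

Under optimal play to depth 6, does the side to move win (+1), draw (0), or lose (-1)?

value(..#./..#., H) = +1

p1 H@[..#./..#.]: H00[###./..#.]+1* H10[..#./###.]+1
p2 V@[###./..#.]: V03[####/..##]-1*
p3 H@[####/..##]: H10[####/####]+1*
p4 V@[####/####] terminal -1; root [..#./..#.] d6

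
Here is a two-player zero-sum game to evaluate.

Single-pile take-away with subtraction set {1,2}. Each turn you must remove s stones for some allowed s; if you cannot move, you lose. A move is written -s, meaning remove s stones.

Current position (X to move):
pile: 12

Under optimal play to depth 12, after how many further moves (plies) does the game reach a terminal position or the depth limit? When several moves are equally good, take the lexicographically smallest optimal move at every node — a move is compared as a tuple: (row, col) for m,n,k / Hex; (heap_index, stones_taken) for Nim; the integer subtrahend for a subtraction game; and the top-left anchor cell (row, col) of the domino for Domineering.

PV length from [12]: 8 plies

ply 1, X at 12 | -1=-1→11*; -2=-1→10
ply 2, O at 11 | -1=-1→10; -2=+1→9*
ply 3, X at 9 | -1=-1→8*; -2=-1→7
ply 4, O at 8 | -1=-1→7; -2=+1→6*
ply 5, X at 6 | -1=-1→5*; -2=-1→4
ply 6, O at 5 | -1=-1→4; -2=+1→3*
ply 7, X at 3 | -1=-1→2*; -2=-1→1
ply 8, O at 2 | -1=-1→1; -2=+1→0*
ply 9: 0 is terminal -1 (X); from 12 depth 12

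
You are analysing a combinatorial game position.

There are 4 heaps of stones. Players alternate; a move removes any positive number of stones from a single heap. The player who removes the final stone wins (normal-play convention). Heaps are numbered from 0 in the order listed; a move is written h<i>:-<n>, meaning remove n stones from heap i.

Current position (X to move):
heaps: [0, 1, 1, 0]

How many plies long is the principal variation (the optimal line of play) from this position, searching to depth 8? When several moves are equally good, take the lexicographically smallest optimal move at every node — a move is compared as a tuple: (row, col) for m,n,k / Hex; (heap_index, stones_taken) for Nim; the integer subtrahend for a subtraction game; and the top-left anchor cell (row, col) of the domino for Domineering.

PV length from [(0,1,1,0)]: 2 plies

ply 1, X at (0,1,1,0) | h1:-1=-1→(0,0,1,0)*; h2:-1=-1→(0,1,0,0)
ply 2, O at (0,0,1,0) | h2:-1=+1→(0,0,0,0)*
ply 3: (0,0,0,0) is terminal -1 (X); from (0,1,1,0) depth 8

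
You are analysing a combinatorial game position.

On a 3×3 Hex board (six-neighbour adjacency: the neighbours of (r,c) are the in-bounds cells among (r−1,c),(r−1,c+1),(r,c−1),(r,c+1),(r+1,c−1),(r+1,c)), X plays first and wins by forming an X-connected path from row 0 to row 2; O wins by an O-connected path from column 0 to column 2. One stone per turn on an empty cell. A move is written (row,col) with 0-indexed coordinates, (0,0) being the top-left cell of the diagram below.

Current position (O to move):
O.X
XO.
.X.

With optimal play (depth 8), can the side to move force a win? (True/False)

O winning at [O.X/XO./.X.]: True

[O.X/XO./.X.] O move#1: (0,1):-1/OOX/XO./.X., (1,2):+1/O.X/XOO/.X.*, (2,0):-1/O.X/XO./OX., (2,2):-1/O.X/XO./.XO
[O.X/XOO/.X.] X move#2: (0,1):-1/OXX/XOO/.X.*, (2,0):-1/O.X/XOO/XX., (2,2):-1/O.X/XOO/.XX
[OXX/XOO/.X.] O move#3: (2,0):+1/OXX/XOO/OX.*, (2,2):-1/OXX/XOO/.XO
[OXX/XOO/OX.] end (terminal -1, X#4); searched O.X/XO./.X. to 8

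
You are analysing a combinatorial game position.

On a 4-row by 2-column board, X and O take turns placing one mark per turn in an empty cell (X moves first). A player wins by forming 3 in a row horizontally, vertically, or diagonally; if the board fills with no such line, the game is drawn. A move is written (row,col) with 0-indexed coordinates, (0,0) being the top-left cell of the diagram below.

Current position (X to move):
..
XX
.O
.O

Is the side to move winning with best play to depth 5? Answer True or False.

X winning at [../XX/.O/.O]: True

ply 1, X at ../XX/.O/.O | (0,0)=+0→X./XX/.O/.O; (0,1)=+0→.X/XX/.O/.O; (2,0)=+1→../XX/XO/.O*; (3,0)=+0→../XX/.O/XO
ply 2, O at ../XX/XO/.O | (0,0)=-1→O./XX/XO/.O*; (0,1)=-1→.O/XX/XO/.O; (3,0)=-1→../XX/XO/OO
ply 3, X at O./XX/XO/.O | (0,1)=+0→OX/XX/XO/.O; (3,0)=+1→O./XX/XO/XO*
ply 4: O./XX/XO/XO is terminal -1 (O); from ../XX/.O/.O depth 5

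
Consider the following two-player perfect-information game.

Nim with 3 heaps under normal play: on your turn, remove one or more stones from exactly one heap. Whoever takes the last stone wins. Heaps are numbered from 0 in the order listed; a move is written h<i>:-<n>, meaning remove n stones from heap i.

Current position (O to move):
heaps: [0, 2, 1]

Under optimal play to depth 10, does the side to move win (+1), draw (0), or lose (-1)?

value((0,2,1), O) = +1

p1 O@[(0,2,1)]: h1:-1[(0,1,1)]+1* h1:-2[(0,0,1)]-1 h2:-1[(0,2,0)]-1
p2 X@[(0,1,1)]: h1:-1[(0,0,1)]-1* h2:-1[(0,1,0)]-1
p3 O@[(0,0,1)]: h2:-1[(0,0,0)]+1*
p4 X@[(0,0,0)] terminal -1; root [(0,2,1)] d10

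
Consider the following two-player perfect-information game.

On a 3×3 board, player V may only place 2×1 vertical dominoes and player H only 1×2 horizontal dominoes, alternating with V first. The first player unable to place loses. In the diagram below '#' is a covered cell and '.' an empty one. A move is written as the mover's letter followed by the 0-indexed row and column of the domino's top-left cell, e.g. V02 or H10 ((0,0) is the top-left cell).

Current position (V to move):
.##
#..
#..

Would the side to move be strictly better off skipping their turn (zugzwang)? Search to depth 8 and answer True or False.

[.##/#../#..] V move#1: V11:+1/.##/##./##.*, V12:+1/.##/#.#/#.#
[.##/##./##.] end (terminal -1, H#2); searched .##/#../#.. to 8
if V skipped the turn, H would face:
~ [.##/#../#..] H move#1: H11:+1/.##/###/#..*, H21:+1/.##/#../###
~ [.##/###/#..] end (terminal -1, V#2); searched .##/#../#.. to 8
compare (V): move=+1 vs pass=-1

zugzwang(.##/#../#.., V) = False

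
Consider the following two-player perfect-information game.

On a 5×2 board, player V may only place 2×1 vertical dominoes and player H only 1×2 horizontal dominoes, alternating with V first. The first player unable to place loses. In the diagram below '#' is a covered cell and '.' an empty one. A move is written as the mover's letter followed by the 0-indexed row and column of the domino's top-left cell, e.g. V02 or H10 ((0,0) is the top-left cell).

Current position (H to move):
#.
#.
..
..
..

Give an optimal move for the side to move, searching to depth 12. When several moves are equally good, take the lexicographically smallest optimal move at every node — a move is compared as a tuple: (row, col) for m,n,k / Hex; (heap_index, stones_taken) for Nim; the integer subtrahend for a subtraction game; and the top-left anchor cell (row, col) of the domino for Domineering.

H's best at [#./#./../../..]: H30

p1 H@[#./#./../../..]: H20[#./#./##/../..]-1 H30[#./#./../##/..]+1* H40[#./#./../../##]-1
p2 V@[#./#./../##/..]: V01[##/##/../##/..]-1* V11[#./##/.#/##/..]-1
p3 H@[##/##/../##/..]: H20[##/##/##/##/..]+1* H40[##/##/../##/##]+1
p4 V@[##/##/##/##/..] terminal -1; root [#./#./../../..] d12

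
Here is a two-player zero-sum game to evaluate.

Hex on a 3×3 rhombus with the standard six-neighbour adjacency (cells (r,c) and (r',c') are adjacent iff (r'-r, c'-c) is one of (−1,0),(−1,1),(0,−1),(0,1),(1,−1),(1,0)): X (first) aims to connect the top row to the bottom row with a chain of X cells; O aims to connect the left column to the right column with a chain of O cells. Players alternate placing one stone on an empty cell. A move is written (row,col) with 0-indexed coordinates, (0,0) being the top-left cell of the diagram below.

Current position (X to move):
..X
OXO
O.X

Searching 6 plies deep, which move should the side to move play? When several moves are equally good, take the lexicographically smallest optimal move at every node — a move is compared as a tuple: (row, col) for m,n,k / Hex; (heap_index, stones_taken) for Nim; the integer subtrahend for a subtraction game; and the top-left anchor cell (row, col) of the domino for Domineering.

[..X/OXO/O.X] X move#1: (0,0):-1/X.X/OXO/O.X, (0,1):-1/.XX/OXO/O.X, (2,1):+1/..X/OXO/OXX*
[..X/OXO/OXX] end (terminal -1, O#2); searched ..X/OXO/O.X to 6

X's best at [..X/OXO/O.X]: (2,1)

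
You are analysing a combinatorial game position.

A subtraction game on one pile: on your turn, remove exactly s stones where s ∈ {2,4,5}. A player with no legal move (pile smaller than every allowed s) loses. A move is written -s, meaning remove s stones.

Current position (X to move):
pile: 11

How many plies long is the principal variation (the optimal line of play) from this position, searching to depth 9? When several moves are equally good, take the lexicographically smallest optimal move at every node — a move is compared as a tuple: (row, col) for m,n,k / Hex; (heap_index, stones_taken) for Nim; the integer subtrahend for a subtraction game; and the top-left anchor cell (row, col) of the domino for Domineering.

ply 1, X at 11 | -2=-1→9; -4=+1→7*; -5=-1→6
ply 2, O at 7 | -2=-1→5*; -4=-1→3; -5=-1→2
ply 3, X at 5 | -2=-1→3; -4=+1→1*; -5=+1→0
ply 4: 1 is terminal -1 (O); from 11 depth 9

PV length from [11]: 3 plies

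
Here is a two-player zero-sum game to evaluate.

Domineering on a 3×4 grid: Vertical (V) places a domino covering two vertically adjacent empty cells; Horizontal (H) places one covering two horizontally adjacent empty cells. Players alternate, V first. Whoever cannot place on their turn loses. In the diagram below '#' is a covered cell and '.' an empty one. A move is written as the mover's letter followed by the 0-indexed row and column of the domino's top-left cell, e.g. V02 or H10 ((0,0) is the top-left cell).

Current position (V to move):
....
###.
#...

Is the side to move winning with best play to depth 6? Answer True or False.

V winning at [..../###./#...]: False

p1 V@[..../###./#...]: V03[...#/####/#...]-1* V13[..../####/#..#]-1
p2 H@[...#/####/#...]: H00[##.#/####/#...]+1* H01[.###/####/#...]+1 H21[...#/####/###.]+1 H22[...#/####/#.##]+1
p3 V@[##.#/####/#...] terminal -1; root [..../###./#...] d6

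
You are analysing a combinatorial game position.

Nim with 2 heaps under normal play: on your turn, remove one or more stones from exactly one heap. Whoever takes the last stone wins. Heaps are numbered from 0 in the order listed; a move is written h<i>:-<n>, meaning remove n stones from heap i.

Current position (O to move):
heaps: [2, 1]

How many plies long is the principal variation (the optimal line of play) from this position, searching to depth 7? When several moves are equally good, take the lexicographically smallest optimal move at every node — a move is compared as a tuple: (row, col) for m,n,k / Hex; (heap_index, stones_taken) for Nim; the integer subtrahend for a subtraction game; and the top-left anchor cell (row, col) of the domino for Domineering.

PV length from [(2,1)]: 3 plies

ply 1, O at (2,1) | h0:-1=+1→(1,1)*; h0:-2=-1→(0,1); h1:-1=-1→(2,0)
ply 2, X at (1,1) | h0:-1=-1→(0,1)*; h1:-1=-1→(1,0)
ply 3, O at (0,1) | h1:-1=+1→(0,0)*
ply 4: (0,0) is terminal -1 (X); from (2,1) depth 7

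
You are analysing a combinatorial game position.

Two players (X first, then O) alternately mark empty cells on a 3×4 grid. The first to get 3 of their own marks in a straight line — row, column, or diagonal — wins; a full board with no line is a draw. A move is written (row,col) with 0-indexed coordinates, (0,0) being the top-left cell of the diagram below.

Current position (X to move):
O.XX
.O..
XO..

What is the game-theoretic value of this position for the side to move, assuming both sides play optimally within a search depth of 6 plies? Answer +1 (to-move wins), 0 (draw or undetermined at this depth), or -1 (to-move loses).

p1 X@[O.XX/.O../XO..]: (0,1)[OXXX/.O../XO..]+1* (1,0)[O.XX/XO../XO..]-1 (1,2)[O.XX/.OX./XO..]-1 (1,3)[O.XX/.O.X/XO..]-1 (2,2)[O.XX/.O../XOX.]-1 (2,3)[O.XX/.O../XO.X]-1
p2 O@[OXXX/.O../XO..] terminal -1; root [O.XX/.O../XO..] d6

value(O.XX/.O../XO.., X) = +1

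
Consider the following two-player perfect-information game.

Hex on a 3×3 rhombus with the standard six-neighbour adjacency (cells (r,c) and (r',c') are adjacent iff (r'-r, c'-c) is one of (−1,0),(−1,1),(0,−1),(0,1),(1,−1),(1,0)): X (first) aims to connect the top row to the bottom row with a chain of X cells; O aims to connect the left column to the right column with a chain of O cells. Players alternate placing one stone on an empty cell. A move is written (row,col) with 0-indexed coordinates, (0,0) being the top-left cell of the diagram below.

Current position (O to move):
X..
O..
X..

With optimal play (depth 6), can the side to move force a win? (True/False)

p1 O@[X../O../X..]: (0,1)[XO./O../X..]-1 (0,2)[X.O/O../X..]+1* (1,1)[X../OO./X..]+1 (1,2)[X../O.O/X..]-1 (2,1)[X../O../XO.]-1 (2,2)[X../O../X.O]-1
p2 X@[X.O/O../X..]: (0,1)[XXO/O../X..]-1* (1,1)[X.O/OX./X..]-1 (1,2)[X.O/O.X/X..]-1 (2,1)[X.O/O../XX.]-1 (2,2)[X.O/O../X.X]-1
p3 O@[XXO/O../X..]: (1,1)[XXO/OO./X..]+1* (1,2)[XXO/O.O/X..]-1 (2,1)[XXO/O../XO.]-1 (2,2)[XXO/O../X.O]-1
p4 X@[XXO/OO./X..] terminal -1; root [X../O../X..] d6

O winning at [X../O../X..]: True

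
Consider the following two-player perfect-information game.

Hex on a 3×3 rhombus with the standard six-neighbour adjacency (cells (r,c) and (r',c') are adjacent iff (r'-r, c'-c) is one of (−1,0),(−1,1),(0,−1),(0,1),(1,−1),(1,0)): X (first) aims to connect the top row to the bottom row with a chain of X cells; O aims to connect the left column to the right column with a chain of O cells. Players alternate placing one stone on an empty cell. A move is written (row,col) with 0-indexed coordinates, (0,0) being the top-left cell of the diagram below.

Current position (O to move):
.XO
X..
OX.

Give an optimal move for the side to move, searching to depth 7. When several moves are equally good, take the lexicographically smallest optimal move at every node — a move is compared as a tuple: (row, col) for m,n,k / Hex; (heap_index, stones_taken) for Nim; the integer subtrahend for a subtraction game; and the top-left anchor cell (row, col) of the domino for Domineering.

[.XO/X../OX.] O move#1: (0,0):-1/OXO/X../OX., (1,1):+1/.XO/XO./OX.*, (1,2):-1/.XO/X.O/OX., (2,2):-1/.XO/X../OXO
[.XO/XO./OX.] end (terminal -1, X#2); searched .XO/X../OX. to 7

O's best at [.XO/X../OX.]: (1,1)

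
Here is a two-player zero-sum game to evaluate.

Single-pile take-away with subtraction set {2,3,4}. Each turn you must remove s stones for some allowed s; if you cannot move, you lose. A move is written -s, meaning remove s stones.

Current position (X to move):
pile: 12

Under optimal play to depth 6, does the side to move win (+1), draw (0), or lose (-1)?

value(12, X) = -1

[12] X move#1: -2:-1/10*, -3:-1/9, -4:-1/8
[10] O move#2: -2:-1/8, -3:+1/7*, -4:+1/6
[7] X move#3: -2:-1/5*, -3:-1/4, -4:-1/3
[5] O move#4: -2:-1/3, -3:-1/2, -4:+1/1*
[1] end (terminal -1, X#5); searched 12 to 6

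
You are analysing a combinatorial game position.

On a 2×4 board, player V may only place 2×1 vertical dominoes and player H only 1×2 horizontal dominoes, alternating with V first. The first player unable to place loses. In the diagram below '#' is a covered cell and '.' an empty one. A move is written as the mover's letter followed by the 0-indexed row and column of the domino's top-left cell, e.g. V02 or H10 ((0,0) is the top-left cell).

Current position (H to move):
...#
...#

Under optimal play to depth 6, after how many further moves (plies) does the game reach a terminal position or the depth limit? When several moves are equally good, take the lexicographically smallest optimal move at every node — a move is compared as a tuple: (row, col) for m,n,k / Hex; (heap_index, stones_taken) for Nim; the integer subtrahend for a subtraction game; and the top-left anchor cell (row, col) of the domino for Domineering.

ply 1, H at ...#/...# | H00=+1→##.#/...#*; H01=+1→.###/...#; H10=+1→...#/##.#; H11=+1→...#/.###
ply 2, V at ##.#/...# | V02=-1→####/..##*
ply 3, H at ####/..## | H10=+1→####/####*
ply 4: ####/#### is terminal -1 (V); from ...#/...# depth 6

PV length from [...#/...#]: 3 plies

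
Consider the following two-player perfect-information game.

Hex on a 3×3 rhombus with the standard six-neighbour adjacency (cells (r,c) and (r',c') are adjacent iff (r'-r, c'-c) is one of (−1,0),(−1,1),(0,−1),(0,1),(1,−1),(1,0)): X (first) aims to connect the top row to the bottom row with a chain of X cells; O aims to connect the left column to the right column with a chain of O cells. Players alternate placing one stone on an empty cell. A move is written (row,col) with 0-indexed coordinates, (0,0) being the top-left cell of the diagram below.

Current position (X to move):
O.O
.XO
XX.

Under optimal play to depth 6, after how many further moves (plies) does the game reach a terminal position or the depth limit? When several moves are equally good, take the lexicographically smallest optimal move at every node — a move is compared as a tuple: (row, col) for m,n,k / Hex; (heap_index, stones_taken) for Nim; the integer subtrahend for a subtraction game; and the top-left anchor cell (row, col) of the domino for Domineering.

p1 X@[O.O/.XO/XX.]: (0,1)[OXO/.XO/XX.]+1* (1,0)[O.O/XXO/XX.]-1 (2,2)[O.O/.XO/XXX]-1
p2 O@[OXO/.XO/XX.] terminal -1; root [O.O/.XO/XX.] d6

PV length from [O.O/.XO/XX.]: 1 ply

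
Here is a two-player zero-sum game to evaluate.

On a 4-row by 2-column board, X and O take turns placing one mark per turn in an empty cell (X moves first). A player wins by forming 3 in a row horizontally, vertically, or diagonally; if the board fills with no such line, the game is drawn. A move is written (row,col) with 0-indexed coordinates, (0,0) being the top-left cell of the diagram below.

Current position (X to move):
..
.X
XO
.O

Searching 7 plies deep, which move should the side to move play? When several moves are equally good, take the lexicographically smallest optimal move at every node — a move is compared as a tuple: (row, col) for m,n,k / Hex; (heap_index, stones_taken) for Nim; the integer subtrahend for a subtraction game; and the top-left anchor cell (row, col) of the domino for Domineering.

X's best at [../.X/XO/.O]: (1,0)

ply 1, X at ../.X/XO/.O | (0,0)=+0→X./.X/XO/.O; (0,1)=+0→.X/.X/XO/.O; (1,0)=+1→../XX/XO/.O*; (3,0)=+0→../.X/XO/XO
ply 2, O at ../XX/XO/.O | (0,0)=-1→O./XX/XO/.O*; (0,1)=-1→.O/XX/XO/.O; (3,0)=-1→../XX/XO/OO
ply 3, X at O./XX/XO/.O | (0,1)=+0→OX/XX/XO/.O; (3,0)=+1→O./XX/XO/XO*
ply 4: O./XX/XO/XO is terminal -1 (O); from ../.X/XO/.O depth 7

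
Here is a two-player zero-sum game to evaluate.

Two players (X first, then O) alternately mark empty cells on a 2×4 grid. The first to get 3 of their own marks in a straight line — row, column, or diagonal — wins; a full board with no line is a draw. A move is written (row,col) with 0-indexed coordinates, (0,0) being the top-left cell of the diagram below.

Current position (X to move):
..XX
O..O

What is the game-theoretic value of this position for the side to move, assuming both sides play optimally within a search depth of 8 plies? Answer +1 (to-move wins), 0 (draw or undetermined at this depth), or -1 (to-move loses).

p1 X@[..XX/O..O]: (0,0)[X.XX/O..O]+0 (0,1)[.XXX/O..O]+1* (1,1)[..XX/OX.O]+0 (1,2)[..XX/O.XO]+0
p2 O@[.XXX/O..O] terminal -1; root [..XX/O..O] d8

value(..XX/O..O, X) = +1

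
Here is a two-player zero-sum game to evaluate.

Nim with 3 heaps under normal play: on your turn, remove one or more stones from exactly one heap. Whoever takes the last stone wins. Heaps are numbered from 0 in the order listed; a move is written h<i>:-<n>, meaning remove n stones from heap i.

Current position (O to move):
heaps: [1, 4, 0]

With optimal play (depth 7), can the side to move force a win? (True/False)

p1 O@[(1,4,0)]: h0:-1[(0,4,0)]-1 h1:-1[(1,3,0)]-1 h1:-2[(1,2,0)]-1 h1:-3[(1,1,0)]+1* h1:-4[(1,0,0)]-1
p2 X@[(1,1,0)]: h0:-1[(0,1,0)]-1* h1:-1[(1,0,0)]-1
p3 O@[(0,1,0)]: h1:-1[(0,0,0)]+1*
p4 X@[(0,0,0)] terminal -1; root [(1,4,0)] d7

O winning at [(1,4,0)]: True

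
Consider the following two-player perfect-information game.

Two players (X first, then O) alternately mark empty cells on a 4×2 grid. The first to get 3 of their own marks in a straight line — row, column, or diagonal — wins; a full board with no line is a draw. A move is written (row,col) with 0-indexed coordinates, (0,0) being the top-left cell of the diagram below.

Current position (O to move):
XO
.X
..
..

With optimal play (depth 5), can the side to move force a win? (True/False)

p1 O@[XO/.X/../..]: (1,0)[XO/OX/../..]+0* (2,0)[XO/.X/O./..]+0 (2,1)[XO/.X/.O/..]+0 (3,0)[XO/.X/../O.]+0 (3,1)[XO/.X/../.O]+0
p2 X@[XO/OX/../..]: (2,0)[XO/OX/X./..]+0* (2,1)[XO/OX/.X/..]+0 (3,0)[XO/OX/../X.]+0 (3,1)[XO/OX/../.X]+0
p3 O@[XO/OX/X./..]: (2,1)[XO/OX/XO/..]+0* (3,0)[XO/OX/X./O.]+0 (3,1)[XO/OX/X./.O]+0
p4 X@[XO/OX/XO/..]: (3,0)[XO/OX/XO/X.]+0* (3,1)[XO/OX/XO/.X]+0
p5 O@[XO/OX/XO/X.]: (3,1)[XO/OX/XO/XO]+0*
p6 X@[XO/OX/XO/XO] terminal +0; root [XO/.X/../..] d5

O winning at [XO/.X/../..]: False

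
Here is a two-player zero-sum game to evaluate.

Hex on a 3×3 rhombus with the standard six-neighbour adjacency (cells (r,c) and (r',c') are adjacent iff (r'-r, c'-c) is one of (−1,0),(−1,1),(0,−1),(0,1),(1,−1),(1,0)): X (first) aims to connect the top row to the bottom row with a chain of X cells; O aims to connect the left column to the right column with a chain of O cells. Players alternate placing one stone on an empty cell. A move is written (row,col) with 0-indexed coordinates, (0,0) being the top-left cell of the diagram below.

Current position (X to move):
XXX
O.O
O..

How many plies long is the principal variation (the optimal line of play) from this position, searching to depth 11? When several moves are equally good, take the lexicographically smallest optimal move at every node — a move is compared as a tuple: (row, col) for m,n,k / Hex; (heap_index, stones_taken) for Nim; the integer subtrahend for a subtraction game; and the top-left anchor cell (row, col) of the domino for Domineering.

PV length from [XXX/O.O/O..]: 2 plies

[XXX/O.O/O..] X move#1: (1,1):-1/XXX/OXO/O..*, (2,1):-1/XXX/O.O/OX., (2,2):-1/XXX/O.O/O.X
[XXX/OXO/O..] O move#2: (2,1):+1/XXX/OXO/OO.*, (2,2):-1/XXX/OXO/O.O
[XXX/OXO/OO.] end (terminal -1, X#3); searched XXX/O.O/O.. to 11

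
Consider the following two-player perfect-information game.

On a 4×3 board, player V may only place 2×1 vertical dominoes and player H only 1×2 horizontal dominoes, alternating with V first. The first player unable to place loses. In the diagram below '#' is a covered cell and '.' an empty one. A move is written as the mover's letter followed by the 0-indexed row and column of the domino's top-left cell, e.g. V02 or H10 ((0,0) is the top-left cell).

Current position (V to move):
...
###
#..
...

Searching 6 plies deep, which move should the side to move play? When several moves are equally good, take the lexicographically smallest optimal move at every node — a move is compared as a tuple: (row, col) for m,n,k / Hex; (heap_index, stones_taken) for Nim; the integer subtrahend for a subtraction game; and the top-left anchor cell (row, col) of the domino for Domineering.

V's best at [.../###/#../...]: V21

ply 1, V at .../###/#../... | V21=+1→.../###/##./.#.*; V22=-1→.../###/#.#/..#
ply 2, H at .../###/##./.#. | H00=-1→##./###/##./.#.*; H01=-1→.##/###/##./.#.
ply 3, V at ##./###/##./.#. | V22=+1→##./###/###/.##*
ply 4: ##./###/###/.## is terminal -1 (H); from .../###/#../... depth 6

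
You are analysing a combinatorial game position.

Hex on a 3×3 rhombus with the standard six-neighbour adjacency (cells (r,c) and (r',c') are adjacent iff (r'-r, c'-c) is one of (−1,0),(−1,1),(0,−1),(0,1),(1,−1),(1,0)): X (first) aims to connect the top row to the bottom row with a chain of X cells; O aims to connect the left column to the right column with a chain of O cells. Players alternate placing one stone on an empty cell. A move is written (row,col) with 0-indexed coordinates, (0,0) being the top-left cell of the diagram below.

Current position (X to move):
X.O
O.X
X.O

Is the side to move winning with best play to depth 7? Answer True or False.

X winning at [X.O/O.X/X.O]: False

[X.O/O.X/X.O] X move#1: (0,1):-1/XXO/O.X/X.O*, (1,1):-1/X.O/OXX/X.O, (2,1):-1/X.O/O.X/XXO
[XXO/O.X/X.O] O move#2: (1,1):+1/XXO/OOX/X.O*, (2,1):-1/XXO/O.X/XOO
[XXO/OOX/X.O] end (terminal -1, X#3); searched X.O/O.X/X.O to 7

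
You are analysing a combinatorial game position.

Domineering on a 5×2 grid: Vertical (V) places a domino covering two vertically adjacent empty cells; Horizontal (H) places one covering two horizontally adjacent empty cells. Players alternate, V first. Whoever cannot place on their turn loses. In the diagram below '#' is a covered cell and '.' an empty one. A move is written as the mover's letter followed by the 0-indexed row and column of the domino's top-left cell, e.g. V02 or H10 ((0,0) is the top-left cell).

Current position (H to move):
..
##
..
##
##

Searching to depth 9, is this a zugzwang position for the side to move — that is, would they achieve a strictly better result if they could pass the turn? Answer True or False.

zugzwang(../##/../##/##, H) = False

[../##/../##/##] H move#1: H00:+1/##/##/../##/##*, H20:+1/../##/##/##/##
[##/##/../##/##] end (terminal -1, V#2); searched ../##/../##/## to 9
pass branch (V moves first from the same position):
  | [../##/../##/##] end (terminal -1, V#1); searched ../##/../##/## to 9
H moving scores +1; H passing scores +1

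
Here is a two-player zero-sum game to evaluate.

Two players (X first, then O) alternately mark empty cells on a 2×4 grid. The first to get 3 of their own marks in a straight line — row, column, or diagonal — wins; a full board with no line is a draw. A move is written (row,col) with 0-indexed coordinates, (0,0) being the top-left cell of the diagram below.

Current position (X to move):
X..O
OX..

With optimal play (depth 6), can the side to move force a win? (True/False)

[X..O/OX..] X move#1: (0,1):+0/XX.O/OX..*, (0,2):+0/X.XO/OX.., (1,2):+0/X..O/OXX., (1,3):+0/X..O/OX.X
[XX.O/OX..] O move#2: (0,2):+0/XXOO/OX..*, (1,2):-1/XX.O/OXO., (1,3):-1/XX.O/OX.O
[XXOO/OX..] X move#3: (1,2):+0/XXOO/OXX.*, (1,3):+0/XXOO/OX.X
[XXOO/OXX.] O move#4: (1,3):+0/XXOO/OXXO*
[XXOO/OXXO] end (terminal +0, X#5); searched X..O/OX.. to 6

X winning at [X..O/OX..]: False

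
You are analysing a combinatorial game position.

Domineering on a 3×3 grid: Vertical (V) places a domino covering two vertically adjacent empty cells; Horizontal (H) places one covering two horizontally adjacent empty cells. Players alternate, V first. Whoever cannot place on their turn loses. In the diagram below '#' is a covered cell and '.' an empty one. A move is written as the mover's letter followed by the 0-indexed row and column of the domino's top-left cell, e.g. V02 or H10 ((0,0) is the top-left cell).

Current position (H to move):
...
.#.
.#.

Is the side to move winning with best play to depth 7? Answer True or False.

[.../.#./.#.] H move#1: H00:-1/##./.#./.#.*, H01:-1/.##/.#./.#.
[##./.#./.#.] V move#2: V02:+1/###/.##/.#.*, V10:+1/##./##./##., V12:+1/##./.##/.##
[###/.##/.#.] end (terminal -1, H#3); searched .../.#./.#. to 7

H winning at [.../.#./.#.]: False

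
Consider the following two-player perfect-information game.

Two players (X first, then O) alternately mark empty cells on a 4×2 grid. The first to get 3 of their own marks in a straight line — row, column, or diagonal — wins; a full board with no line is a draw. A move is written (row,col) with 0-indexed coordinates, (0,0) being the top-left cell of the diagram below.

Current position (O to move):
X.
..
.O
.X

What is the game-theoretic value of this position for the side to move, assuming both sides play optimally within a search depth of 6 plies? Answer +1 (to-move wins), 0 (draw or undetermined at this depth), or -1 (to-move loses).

p1 O@[X./../.O/.X]: (0,1)[XO/../.O/.X]+0* (1,0)[X./O./.O/.X]+0 (1,1)[X./.O/.O/.X]+0 (2,0)[X./../OO/.X]+0 (3,0)[X./../.O/OX]+0
p2 X@[XO/../.O/.X]: (1,0)[XO/X./.O/.X]-1 (1,1)[XO/.X/.O/.X]+0* (2,0)[XO/../XO/.X]-1 (3,0)[XO/../.O/XX]-1
p3 O@[XO/.X/.O/.X]: (1,0)[XO/OX/.O/.X]+0* (2,0)[XO/.X/OO/.X]+0 (3,0)[XO/.X/.O/OX]+0
p4 X@[XO/OX/.O/.X]: (2,0)[XO/OX/XO/.X]+0* (3,0)[XO/OX/.O/XX]+0
p5 O@[XO/OX/XO/.X]: (3,0)[XO/OX/XO/OX]+0*
p6 X@[XO/OX/XO/OX] terminal +0; root [X./../.O/.X] d6

value(X./../.O/.X, O) = 0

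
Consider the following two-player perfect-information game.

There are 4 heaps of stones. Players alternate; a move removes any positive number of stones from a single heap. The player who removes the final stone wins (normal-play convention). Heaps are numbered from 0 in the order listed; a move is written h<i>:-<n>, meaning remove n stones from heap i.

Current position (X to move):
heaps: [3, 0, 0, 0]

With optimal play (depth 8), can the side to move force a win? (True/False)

X winning at [(3,0,0,0)]: True

p1 X@[(3,0,0,0)]: h0:-1[(2,0,0,0)]-1 h0:-2[(1,0,0,0)]-1 h0:-3[(0,0,0,0)]+1*
p2 O@[(0,0,0,0)] terminal -1; root [(3,0,0,0)] d8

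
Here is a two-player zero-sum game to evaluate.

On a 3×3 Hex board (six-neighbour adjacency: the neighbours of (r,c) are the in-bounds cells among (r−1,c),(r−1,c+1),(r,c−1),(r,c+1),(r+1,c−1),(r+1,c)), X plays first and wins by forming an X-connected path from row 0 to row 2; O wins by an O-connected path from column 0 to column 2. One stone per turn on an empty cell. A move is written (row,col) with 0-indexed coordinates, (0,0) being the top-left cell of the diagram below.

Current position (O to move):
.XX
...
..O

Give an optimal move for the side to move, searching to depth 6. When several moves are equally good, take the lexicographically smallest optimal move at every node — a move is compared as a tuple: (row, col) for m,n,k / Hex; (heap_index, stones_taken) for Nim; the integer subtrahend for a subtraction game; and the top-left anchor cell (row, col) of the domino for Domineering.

O's best at [.XX/.../..O]: (1,1)

p1 O@[.XX/.../..O]: (0,0)[OXX/.../..O]-1 (1,0)[.XX/O../..O]-1 (1,1)[.XX/.O./..O]+1* (1,2)[.XX/..O/..O]-1 (2,0)[.XX/.../O.O]-1 (2,1)[.XX/.../.OO]-1
p2 X@[.XX/.O./..O]: (0,0)[XXX/.O./..O]-1* (1,0)[.XX/XO./..O]-1 (1,2)[.XX/.OX/..O]-1 (2,0)[.XX/.O./X.O]-1 (2,1)[.XX/.O./.XO]-1
p3 O@[XXX/.O./..O]: (1,0)[XXX/OO./..O]+1* (1,2)[XXX/.OO/..O]+1 (2,0)[XXX/.O./O.O]+1 (2,1)[XXX/.O./.OO]+1
p4 X@[XXX/OO./..O]: (1,2)[XXX/OOX/..O]-1* (2,0)[XXX/OO./X.O]-1 (2,1)[XXX/OO./.XO]-1
p5 O@[XXX/OOX/..O]: (2,0)[XXX/OOX/O.O]-1 (2,1)[XXX/OOX/.OO]+1*
p6 X@[XXX/OOX/.OO] terminal -1; root [.XX/.../..O] d6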